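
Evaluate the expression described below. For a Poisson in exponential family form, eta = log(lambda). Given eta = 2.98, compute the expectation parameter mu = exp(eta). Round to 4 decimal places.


Expectation parameter for Poisson exponential family:
mu = exp(eta).
eta = 2.98.
mu = exp(2.98) = 19.6878

19.6878


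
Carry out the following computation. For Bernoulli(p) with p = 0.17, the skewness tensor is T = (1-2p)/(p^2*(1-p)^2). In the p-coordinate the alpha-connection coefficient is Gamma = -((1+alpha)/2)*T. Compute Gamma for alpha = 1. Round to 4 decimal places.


Skewness (Amari-Chentsov) tensor: T = (1-2p)/(p^2*(1-p)^2).
p = 0.17, 1-2p = 0.66, p^2 = 0.0289, (1-p)^2 = 0.6889.
T = 0.66/(0.0289 * 0.6889) = 33.150487.
In the p-coordinate, Gamma^(alpha) = Gamma^(0) - (alpha/2)*T with Gamma^(0) = (1/2)*g'(p) = -T/2,
so Gamma^(alpha) = -((1+alpha)/2)*T.
alpha = 1, -(1+alpha)/2 = -1.0.
Gamma = -1.0 * 33.150487 = -33.1505

-33.1505


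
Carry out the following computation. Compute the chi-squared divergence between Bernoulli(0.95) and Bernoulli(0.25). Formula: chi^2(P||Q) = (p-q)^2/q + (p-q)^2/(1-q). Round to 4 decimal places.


Chi-squared divergence between Bernoulli distributions:
chi^2 = (p-q)^2/q + (p-q)^2/(1-q).
p = 0.95, q = 0.25, p-q = 0.7.
(p-q)^2 = 0.49.
term1 = 0.49/0.25 = 1.96.
term2 = 0.49/0.75 = 0.653333.
chi^2 = 1.96 + 0.653333 = 2.6133

2.6133


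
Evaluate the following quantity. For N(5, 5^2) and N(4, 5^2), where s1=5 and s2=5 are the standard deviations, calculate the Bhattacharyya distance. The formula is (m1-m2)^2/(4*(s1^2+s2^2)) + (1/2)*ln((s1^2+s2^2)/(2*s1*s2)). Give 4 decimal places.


Bhattacharyya distance between two Gaussians:
DB = (m1-m2)^2/(4*(s1^2+s2^2)) + (1/2)*ln((s1^2+s2^2)/(2*s1*s2)).
(m1-m2)^2 = (1)^2 = 1.
s1^2+s2^2 = 25 + 25 = 50.
term1 = 1/200 = 0.005.
term2 = 0.5*ln(50/50.0) = 0.0.
DB = 0.005 + 0.0 = 0.0050

0.0050


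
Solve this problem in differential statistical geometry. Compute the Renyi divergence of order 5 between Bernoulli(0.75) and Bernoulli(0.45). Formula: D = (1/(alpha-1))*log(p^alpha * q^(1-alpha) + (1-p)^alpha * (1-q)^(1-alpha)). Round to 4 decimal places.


Renyi divergence of order alpha between Bernoulli distributions:
D = (1/(alpha-1))*log(p^alpha * q^(1-alpha) + (1-p)^alpha * (1-q)^(1-alpha)).
alpha = 5, p = 0.75, q = 0.45.
p^alpha * q^(1-alpha) = 0.75^5 * 0.45^-4 = 5.787037.
(1-p)^alpha * (1-q)^(1-alpha) = 0.25^5 * 0.55^-4 = 0.010672.
sum = 5.787037 + 0.010672 = 5.797709.
D = (1/4)*log(5.797709) = 0.4394

0.4394


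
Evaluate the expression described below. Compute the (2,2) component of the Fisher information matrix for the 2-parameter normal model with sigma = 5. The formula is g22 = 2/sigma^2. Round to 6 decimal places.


For the 2-parameter normal family, the Fisher metric has:
  g11 = 1/sigma^2, g22 = 2/sigma^2.
sigma = 5, sigma^2 = 25.
g22 = 0.080000

0.080000


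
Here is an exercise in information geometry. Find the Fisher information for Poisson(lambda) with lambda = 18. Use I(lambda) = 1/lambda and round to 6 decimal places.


Fisher information for Poisson: I(lambda) = 1/lambda.
lambda = 18.
I(lambda) = 1/18 = 0.055556

0.055556


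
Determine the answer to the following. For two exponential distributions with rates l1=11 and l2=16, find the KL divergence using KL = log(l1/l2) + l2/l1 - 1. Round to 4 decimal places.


KL divergence for exponential family:
KL = log(l1/l2) + l2/l1 - 1.
log(11/16) = -0.374693.
16/11 = 1.454545.
KL = -0.374693 + 1.454545 - 1 = 0.0799

0.0799


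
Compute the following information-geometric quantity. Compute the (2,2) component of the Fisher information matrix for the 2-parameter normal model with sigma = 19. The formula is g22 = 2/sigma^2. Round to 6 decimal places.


For the 2-parameter normal family, the Fisher metric has:
  g11 = 1/sigma^2, g22 = 2/sigma^2.
sigma = 19, sigma^2 = 361.
g22 = 0.005540

0.005540


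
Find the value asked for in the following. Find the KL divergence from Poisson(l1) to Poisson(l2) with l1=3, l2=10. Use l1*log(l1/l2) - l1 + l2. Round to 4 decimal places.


KL divergence for Poisson:
KL = l1*log(l1/l2) - l1 + l2.
l1 = 3, l2 = 10.
log(3/10) = -1.203973.
l1*log(l1/l2) = 3 * -1.203973 = -3.611918.
KL = -3.611918 - 3 + 10 = 3.3881

3.3881


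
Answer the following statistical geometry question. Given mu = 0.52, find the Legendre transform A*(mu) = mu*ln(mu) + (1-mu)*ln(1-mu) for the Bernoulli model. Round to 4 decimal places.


Legendre transform for Bernoulli:
A*(mu) = mu*log(mu) + (1-mu)*log(1-mu).
mu = 0.52, 1-mu = 0.48.
mu*log(mu) = 0.52*log(0.52) = -0.340042.
(1-mu)*log(1-mu) = 0.48*log(0.48) = -0.352305.
A* = -0.340042 + -0.352305 = -0.6923

-0.6923


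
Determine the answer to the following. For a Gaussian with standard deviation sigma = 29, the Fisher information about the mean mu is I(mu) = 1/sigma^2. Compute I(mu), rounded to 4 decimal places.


The Fisher information for the mean of a normal distribution is I(mu) = 1/sigma^2.
sigma = 29, so sigma^2 = 841.
I(mu) = 1/841 = 0.0012

0.0012


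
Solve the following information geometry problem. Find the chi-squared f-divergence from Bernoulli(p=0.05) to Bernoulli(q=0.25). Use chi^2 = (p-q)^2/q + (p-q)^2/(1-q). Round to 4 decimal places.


Chi-squared divergence between Bernoulli distributions:
chi^2 = (p-q)^2/q + (p-q)^2/(1-q).
p = 0.05, q = 0.25, p-q = -0.2.
(p-q)^2 = 0.04.
term1 = 0.04/0.25 = 0.16.
term2 = 0.04/0.75 = 0.053333.
chi^2 = 0.16 + 0.053333 = 0.2133

0.2133


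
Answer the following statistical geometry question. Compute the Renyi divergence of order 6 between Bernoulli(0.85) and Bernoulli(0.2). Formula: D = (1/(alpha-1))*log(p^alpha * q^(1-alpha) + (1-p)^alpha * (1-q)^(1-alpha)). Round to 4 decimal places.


Renyi divergence of order alpha between Bernoulli distributions:
D = (1/(alpha-1))*log(p^alpha * q^(1-alpha) + (1-p)^alpha * (1-q)^(1-alpha)).
alpha = 6, p = 0.85, q = 0.2.
p^alpha * q^(1-alpha) = 0.85^6 * 0.2^-5 = 1178.592236.
(1-p)^alpha * (1-q)^(1-alpha) = 0.15^6 * 0.8^-5 = 3.5e-05.
sum = 1178.592236 + 3.5e-05 = 1178.592271.
D = (1/5)*log(1178.592271) = 1.4144

1.4144


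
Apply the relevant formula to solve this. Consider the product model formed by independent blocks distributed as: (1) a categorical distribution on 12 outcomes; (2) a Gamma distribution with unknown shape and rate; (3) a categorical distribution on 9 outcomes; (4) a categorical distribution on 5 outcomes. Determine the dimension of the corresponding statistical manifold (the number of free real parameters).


The dimension of a statistical manifold equals the number of free
(independent) real parameters of the model. For a product of independent
blocks the parameter counts add.
- categorical on 12 outcomes (probabilities sum to 1): 12-1 = 11.
- Gamma (shape, rate): 2.
- categorical on 9 outcomes (probabilities sum to 1): 9-1 = 8.
- categorical on 5 outcomes (probabilities sum to 1): 5-1 = 4.
Total = 11 + 2 + 8 + 4 = 25.
Dimension = 25

25


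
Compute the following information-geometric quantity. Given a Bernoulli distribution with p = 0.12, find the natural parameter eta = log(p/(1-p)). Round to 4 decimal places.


Natural parameter for Bernoulli: eta = log(p/(1-p)).
p = 0.12, 1-p = 0.88.
p/(1-p) = 0.136364.
eta = log(0.136364) = -1.9924

-1.9924


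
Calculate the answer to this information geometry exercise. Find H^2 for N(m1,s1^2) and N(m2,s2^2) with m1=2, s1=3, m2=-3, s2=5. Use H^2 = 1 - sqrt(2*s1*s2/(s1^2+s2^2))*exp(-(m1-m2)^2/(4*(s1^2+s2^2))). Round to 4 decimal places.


Squared Hellinger distance for Gaussians:
H^2 = 1 - sqrt(2*s1*s2/(s1^2+s2^2)) * exp(-(m1-m2)^2/(4*(s1^2+s2^2))).
s1^2 = 9, s2^2 = 25, s1^2+s2^2 = 34.
sqrt(2*3*5/(34)) = 0.939336.
(m1-m2)^2 = (5)^2 = 25.
exp(-25/(4*34)) = exp(-0.183824) = 0.832083.
H^2 = 1 - 0.939336*0.832083 = 0.2184

0.2184


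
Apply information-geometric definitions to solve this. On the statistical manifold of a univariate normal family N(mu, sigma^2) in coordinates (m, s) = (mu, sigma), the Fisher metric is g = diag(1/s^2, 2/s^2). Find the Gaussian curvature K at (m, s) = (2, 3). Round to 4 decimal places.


The metric has the form g = (A dm^2 + B ds^2)/s^2 with A = 1, B = 2.
Substitute u = sqrt(A/B)*m: g = B*(du^2 + ds^2)/s^2, i.e. B times the
Poincare upper half-plane metric, which has constant Gaussian curvature -1.
Scaling a 2D metric by a constant c divides the Gaussian curvature by c,
so K = -1/B = -1/(2) = -0.5000 everywhere (the point (m, s) = (2, 3) is irrelevant:
the curvature is constant).
The requested Gaussian curvature is K = -0.5000.

-0.5000


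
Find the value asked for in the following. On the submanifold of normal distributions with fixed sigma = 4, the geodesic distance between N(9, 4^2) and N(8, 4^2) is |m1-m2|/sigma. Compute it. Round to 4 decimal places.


On the fixed-variance normal subfamily, geodesic distance = |m1-m2|/sigma.
|9 - 8| = 1.
sigma = 4.
d = 1/4 = 0.2500

0.2500


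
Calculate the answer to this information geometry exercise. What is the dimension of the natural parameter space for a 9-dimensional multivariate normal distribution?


Exponential family dimension calculation:
For 9-dim MVN: mean has 9 params, covariance has 9*10/2 = 45 unique entries.
Total dim = 9 + 45 = 54.

54


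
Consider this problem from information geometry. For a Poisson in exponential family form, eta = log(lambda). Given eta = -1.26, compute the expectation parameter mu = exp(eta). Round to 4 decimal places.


Expectation parameter for Poisson exponential family:
mu = exp(eta).
eta = -1.26.
mu = exp(-1.26) = 0.2837

0.2837


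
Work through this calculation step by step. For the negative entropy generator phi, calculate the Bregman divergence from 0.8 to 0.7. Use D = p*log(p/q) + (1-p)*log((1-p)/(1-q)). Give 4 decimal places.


Bregman divergence with negative entropy generator:
D = p*log(p/q) + (1-p)*log((1-p)/(1-q)).
p = 0.8, q = 0.7.
p*log(p/q) = 0.8*log(0.8/0.7) = 0.106825.
(1-p)*log((1-p)/(1-q)) = 0.2*log(0.2/0.3) = -0.081093.
D = 0.106825 + -0.081093 = 0.0257

0.0257


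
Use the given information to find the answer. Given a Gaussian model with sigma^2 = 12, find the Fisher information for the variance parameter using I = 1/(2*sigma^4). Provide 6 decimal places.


Fisher information for variance: I(sigma^2) = 1/(2*sigma^4).
sigma^2 = 12, so sigma^4 = 144.
I = 1/(2*144) = 1/288 = 0.003472

0.003472


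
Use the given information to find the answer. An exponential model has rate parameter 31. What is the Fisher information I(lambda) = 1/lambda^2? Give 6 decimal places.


Fisher information for exponential: I(lambda) = 1/lambda^2.
lambda = 31, lambda^2 = 961.
I = 1/961 = 0.001041

0.001041


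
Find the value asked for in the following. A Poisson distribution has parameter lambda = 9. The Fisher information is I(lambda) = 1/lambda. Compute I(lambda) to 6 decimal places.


Fisher information for Poisson: I(lambda) = 1/lambda.
lambda = 9.
I(lambda) = 1/9 = 0.111111

0.111111


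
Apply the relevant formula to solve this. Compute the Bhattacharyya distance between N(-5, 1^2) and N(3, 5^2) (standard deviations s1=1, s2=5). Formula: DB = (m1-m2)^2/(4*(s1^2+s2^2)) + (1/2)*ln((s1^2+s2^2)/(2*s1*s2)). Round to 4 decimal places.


Bhattacharyya distance between two Gaussians:
DB = (m1-m2)^2/(4*(s1^2+s2^2)) + (1/2)*ln((s1^2+s2^2)/(2*s1*s2)).
(m1-m2)^2 = (-8)^2 = 64.
s1^2+s2^2 = 1 + 25 = 26.
term1 = 64/104 = 0.615385.
term2 = 0.5*ln(26/10.0) = 0.477756.
DB = 0.615385 + 0.477756 = 1.0931

1.0931


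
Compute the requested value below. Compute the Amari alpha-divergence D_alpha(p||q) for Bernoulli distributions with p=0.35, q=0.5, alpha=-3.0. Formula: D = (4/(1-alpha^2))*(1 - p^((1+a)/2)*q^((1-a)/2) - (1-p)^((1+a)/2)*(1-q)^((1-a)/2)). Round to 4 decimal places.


Amari alpha-divergence:
D = (4/(1-alpha^2))*(1 - p^((1+a)/2)*q^((1-a)/2) - (1-p)^((1+a)/2)*(1-q)^((1-a)/2)).
alpha = -3.0, p = 0.35, q = 0.5.
e1 = (1+alpha)/2 = -1.0, e2 = (1-alpha)/2 = 2.0.
t1 = p^e1 * q^e2 = 0.35^-1.0 * 0.5^2.0 = 0.714286.
t2 = (1-p)^e1 * (1-q)^e2 = 0.65^-1.0 * 0.5^2.0 = 0.384615.
4/(1-alpha^2) = -0.5.
D = -0.5*(1 - 0.714286 - 0.384615) = 0.0495

0.0495


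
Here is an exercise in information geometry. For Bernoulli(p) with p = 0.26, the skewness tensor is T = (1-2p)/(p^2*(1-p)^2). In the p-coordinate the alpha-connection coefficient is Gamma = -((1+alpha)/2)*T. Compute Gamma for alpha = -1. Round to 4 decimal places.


Skewness (Amari-Chentsov) tensor: T = (1-2p)/(p^2*(1-p)^2).
p = 0.26, 1-2p = 0.48, p^2 = 0.0676, (1-p)^2 = 0.5476.
T = 0.48/(0.0676 * 0.5476) = 12.966749.
In the p-coordinate, Gamma^(alpha) = Gamma^(0) - (alpha/2)*T with Gamma^(0) = (1/2)*g'(p) = -T/2,
so Gamma^(alpha) = -((1+alpha)/2)*T.
alpha = -1, -(1+alpha)/2 = 0.0.
Gamma = 0.0 * 12.966749 = 0.0000

0.0000


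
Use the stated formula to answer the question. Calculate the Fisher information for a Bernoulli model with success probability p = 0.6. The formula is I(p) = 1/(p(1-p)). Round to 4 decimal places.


For Bernoulli(p), Fisher information is I(p) = 1/(p*(1-p)).
p = 0.6, 1-p = 0.4.
p*(1-p) = 0.24.
I(p) = 1/0.24 = 4.1667

4.1667


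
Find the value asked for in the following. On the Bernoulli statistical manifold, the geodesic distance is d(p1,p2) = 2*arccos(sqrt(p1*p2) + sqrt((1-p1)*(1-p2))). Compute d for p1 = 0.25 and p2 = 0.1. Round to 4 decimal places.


Geodesic distance on Bernoulli manifold:
d(p1,p2) = 2*arccos(sqrt(p1*p2) + sqrt((1-p1)*(1-p2))).
sqrt(p1*p2) = sqrt(0.25*0.1) = 0.158114.
sqrt((1-p1)*(1-p2)) = sqrt(0.75*0.9) = 0.821584.
arg = 0.158114 + 0.821584 = 0.979698.
d = 2*arccos(0.979698) = 0.4037

0.4037


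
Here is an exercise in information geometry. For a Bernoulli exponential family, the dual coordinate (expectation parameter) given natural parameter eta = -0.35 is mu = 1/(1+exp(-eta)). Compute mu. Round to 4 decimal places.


Dual coordinate (expectation parameter) for Bernoulli:
mu = 1/(1+exp(-eta)).
eta = -0.35.
exp(-eta) = exp(0.35) = 1.419068.
mu = 1/(1+1.419068) = 0.4134

0.4134


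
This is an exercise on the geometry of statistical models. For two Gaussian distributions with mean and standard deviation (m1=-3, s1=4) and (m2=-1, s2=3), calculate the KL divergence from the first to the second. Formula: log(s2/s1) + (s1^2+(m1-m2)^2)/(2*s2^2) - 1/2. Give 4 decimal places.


KL divergence between normal distributions:
KL = log(s2/s1) + (s1^2 + (m1-m2)^2)/(2*s2^2) - 1/2.
log(3/4) = -0.287682.
(4^2 + (-3--1)^2)/(2*3^2) = (16 + 4)/18 = 1.111111.
KL = -0.287682 + 1.111111 - 0.5 = 0.3234

0.3234


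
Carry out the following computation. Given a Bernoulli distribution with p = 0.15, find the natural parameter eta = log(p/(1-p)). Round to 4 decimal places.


Natural parameter for Bernoulli: eta = log(p/(1-p)).
p = 0.15, 1-p = 0.85.
p/(1-p) = 0.176471.
eta = log(0.176471) = -1.7346

-1.7346


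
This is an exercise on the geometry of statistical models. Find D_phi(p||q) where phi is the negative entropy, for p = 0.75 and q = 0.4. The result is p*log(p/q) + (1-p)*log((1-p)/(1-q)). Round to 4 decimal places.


Bregman divergence with negative entropy generator:
D = p*log(p/q) + (1-p)*log((1-p)/(1-q)).
p = 0.75, q = 0.4.
p*log(p/q) = 0.75*log(0.75/0.4) = 0.471456.
(1-p)*log((1-p)/(1-q)) = 0.25*log(0.25/0.6) = -0.218867.
D = 0.471456 + -0.218867 = 0.2526

0.2526


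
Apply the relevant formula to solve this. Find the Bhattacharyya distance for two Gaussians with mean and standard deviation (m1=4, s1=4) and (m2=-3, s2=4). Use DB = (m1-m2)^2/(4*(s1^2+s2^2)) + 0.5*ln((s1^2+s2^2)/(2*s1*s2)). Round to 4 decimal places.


Bhattacharyya distance between two Gaussians:
DB = (m1-m2)^2/(4*(s1^2+s2^2)) + (1/2)*ln((s1^2+s2^2)/(2*s1*s2)).
(m1-m2)^2 = (7)^2 = 49.
s1^2+s2^2 = 16 + 16 = 32.
term1 = 49/128 = 0.382812.
term2 = 0.5*ln(32/32.0) = 0.0.
DB = 0.382812 + 0.0 = 0.3828

0.3828


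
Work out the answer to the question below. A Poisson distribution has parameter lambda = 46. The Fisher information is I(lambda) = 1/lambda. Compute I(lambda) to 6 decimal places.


Fisher information for Poisson: I(lambda) = 1/lambda.
lambda = 46.
I(lambda) = 1/46 = 0.021739

0.021739


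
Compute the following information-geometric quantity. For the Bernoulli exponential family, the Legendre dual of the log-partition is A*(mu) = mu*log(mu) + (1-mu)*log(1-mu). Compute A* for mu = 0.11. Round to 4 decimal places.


Legendre transform for Bernoulli:
A*(mu) = mu*log(mu) + (1-mu)*log(1-mu).
mu = 0.11, 1-mu = 0.89.
mu*log(mu) = 0.11*log(0.11) = -0.2428.
(1-mu)*log(1-mu) = 0.89*log(0.89) = -0.103715.
A* = -0.2428 + -0.103715 = -0.3465

-0.3465


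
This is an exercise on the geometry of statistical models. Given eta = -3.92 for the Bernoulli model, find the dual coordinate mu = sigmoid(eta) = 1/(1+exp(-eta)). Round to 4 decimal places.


Dual coordinate (expectation parameter) for Bernoulli:
mu = 1/(1+exp(-eta)).
eta = -3.92.
exp(-eta) = exp(3.92) = 50.400445.
mu = 1/(1+50.400445) = 0.0195

0.0195


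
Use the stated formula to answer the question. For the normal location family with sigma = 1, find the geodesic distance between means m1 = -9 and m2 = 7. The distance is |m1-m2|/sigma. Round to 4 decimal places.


On the fixed-variance normal subfamily, geodesic distance = |m1-m2|/sigma.
|-9 - 7| = 16.
sigma = 1.
d = 16/1 = 16.0000

16.0000


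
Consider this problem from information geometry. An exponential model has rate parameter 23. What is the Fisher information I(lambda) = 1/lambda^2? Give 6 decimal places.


Fisher information for exponential: I(lambda) = 1/lambda^2.
lambda = 23, lambda^2 = 529.
I = 1/529 = 0.001890

0.001890


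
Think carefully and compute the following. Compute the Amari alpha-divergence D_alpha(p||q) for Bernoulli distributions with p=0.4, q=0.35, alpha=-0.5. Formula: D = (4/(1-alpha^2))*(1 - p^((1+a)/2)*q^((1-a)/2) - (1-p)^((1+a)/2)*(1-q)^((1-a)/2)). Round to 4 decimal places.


Amari alpha-divergence:
D = (4/(1-alpha^2))*(1 - p^((1+a)/2)*q^((1-a)/2) - (1-p)^((1+a)/2)*(1-q)^((1-a)/2)).
alpha = -0.5, p = 0.4, q = 0.35.
e1 = (1+alpha)/2 = 0.25, e2 = (1-alpha)/2 = 0.75.
t1 = p^e1 * q^e2 = 0.4^0.25 * 0.35^0.75 = 0.361881.
t2 = (1-p)^e1 * (1-q)^e2 = 0.6^0.25 * 0.65^0.75 = 0.637122.
4/(1-alpha^2) = 5.333333.
D = 5.333333*(1 - 0.361881 - 0.637122) = 0.0053

0.0053


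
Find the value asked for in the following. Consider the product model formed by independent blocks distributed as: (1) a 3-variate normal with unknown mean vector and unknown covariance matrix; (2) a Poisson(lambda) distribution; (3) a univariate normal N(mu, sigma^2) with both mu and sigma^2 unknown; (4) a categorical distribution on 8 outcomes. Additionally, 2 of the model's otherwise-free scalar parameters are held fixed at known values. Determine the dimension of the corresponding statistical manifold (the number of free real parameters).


The dimension of a statistical manifold equals the number of free
(independent) real parameters of the model. For a product of independent
blocks the parameter counts add.
- 3-variate normal: 3 (mean) + 3*4/2 = 6 (symmetric covariance) = 9.
- Poisson (lambda): 1.
- normal (mu, sigma^2): 2.
- categorical on 8 outcomes (probabilities sum to 1): 8-1 = 7.
Total = 9 + 1 + 2 + 7 = 19.
2 parameter(s) fixed at known values: 19 - 2 = 17.
Dimension = 17

17


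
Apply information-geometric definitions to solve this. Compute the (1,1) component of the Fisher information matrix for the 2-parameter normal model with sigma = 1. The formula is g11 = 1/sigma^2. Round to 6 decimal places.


For the 2-parameter normal family, the Fisher metric has:
  g11 = 1/sigma^2, g22 = 2/sigma^2.
sigma = 1, sigma^2 = 1.
g11 = 1.000000

1.000000


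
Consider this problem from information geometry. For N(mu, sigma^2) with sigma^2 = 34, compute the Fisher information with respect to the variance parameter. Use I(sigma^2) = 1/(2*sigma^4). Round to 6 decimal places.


Fisher information for variance: I(sigma^2) = 1/(2*sigma^4).
sigma^2 = 34, so sigma^4 = 1156.
I = 1/(2*1156) = 1/2312 = 0.000433

0.000433


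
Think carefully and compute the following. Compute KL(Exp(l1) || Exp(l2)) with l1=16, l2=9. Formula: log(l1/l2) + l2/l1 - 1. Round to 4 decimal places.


KL divergence for exponential family:
KL = log(l1/l2) + l2/l1 - 1.
log(16/9) = 0.575364.
9/16 = 0.5625.
KL = 0.575364 + 0.5625 - 1 = 0.1379

0.1379


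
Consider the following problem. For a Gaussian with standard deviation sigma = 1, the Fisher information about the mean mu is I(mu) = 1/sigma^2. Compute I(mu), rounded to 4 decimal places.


The Fisher information for the mean of a normal distribution is I(mu) = 1/sigma^2.
sigma = 1, so sigma^2 = 1.
I(mu) = 1/1 = 1.0000

1.0000


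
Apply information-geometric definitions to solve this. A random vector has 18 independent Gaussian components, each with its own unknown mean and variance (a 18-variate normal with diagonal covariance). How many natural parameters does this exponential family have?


Exponential family dimension calculation:
Each univariate normal has two natural parameters (mu/sigma^2 and -1/(2 sigma^2)).
With 18 independent components, dim = 2 * 18 = 36.

36


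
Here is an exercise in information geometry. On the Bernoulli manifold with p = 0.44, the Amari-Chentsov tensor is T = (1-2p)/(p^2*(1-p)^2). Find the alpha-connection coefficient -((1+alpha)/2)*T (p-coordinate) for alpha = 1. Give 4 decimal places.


Skewness (Amari-Chentsov) tensor: T = (1-2p)/(p^2*(1-p)^2).
p = 0.44, 1-2p = 0.12, p^2 = 0.1936, (1-p)^2 = 0.3136.
T = 0.12/(0.1936 * 0.3136) = 1.976514.
In the p-coordinate, Gamma^(alpha) = Gamma^(0) - (alpha/2)*T with Gamma^(0) = (1/2)*g'(p) = -T/2,
so Gamma^(alpha) = -((1+alpha)/2)*T.
alpha = 1, -(1+alpha)/2 = -1.0.
Gamma = -1.0 * 1.976514 = -1.9765

-1.9765


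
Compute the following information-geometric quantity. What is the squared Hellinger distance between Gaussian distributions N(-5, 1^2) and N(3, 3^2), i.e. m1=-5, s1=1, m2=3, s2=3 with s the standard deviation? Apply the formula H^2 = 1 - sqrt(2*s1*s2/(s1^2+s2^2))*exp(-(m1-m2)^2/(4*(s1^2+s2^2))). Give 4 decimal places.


Squared Hellinger distance for Gaussians:
H^2 = 1 - sqrt(2*s1*s2/(s1^2+s2^2)) * exp(-(m1-m2)^2/(4*(s1^2+s2^2))).
s1^2 = 1, s2^2 = 9, s1^2+s2^2 = 10.
sqrt(2*1*3/(10)) = 0.774597.
(m1-m2)^2 = (-8)^2 = 64.
exp(-64/(4*10)) = exp(-1.6) = 0.201897.
H^2 = 1 - 0.774597*0.201897 = 0.8436

0.8436


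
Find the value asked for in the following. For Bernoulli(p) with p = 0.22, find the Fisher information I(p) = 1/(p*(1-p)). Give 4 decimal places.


For Bernoulli(p), Fisher information is I(p) = 1/(p*(1-p)).
p = 0.22, 1-p = 0.78.
p*(1-p) = 0.1716.
I(p) = 1/0.1716 = 5.8275

5.8275


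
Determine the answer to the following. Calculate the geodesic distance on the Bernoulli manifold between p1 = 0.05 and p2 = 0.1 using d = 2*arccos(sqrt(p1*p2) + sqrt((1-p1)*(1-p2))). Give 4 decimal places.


Geodesic distance on Bernoulli manifold:
d(p1,p2) = 2*arccos(sqrt(p1*p2) + sqrt((1-p1)*(1-p2))).
sqrt(p1*p2) = sqrt(0.05*0.1) = 0.070711.
sqrt((1-p1)*(1-p2)) = sqrt(0.95*0.9) = 0.924662.
arg = 0.070711 + 0.924662 = 0.995373.
d = 2*arccos(0.995373) = 0.1925

0.1925


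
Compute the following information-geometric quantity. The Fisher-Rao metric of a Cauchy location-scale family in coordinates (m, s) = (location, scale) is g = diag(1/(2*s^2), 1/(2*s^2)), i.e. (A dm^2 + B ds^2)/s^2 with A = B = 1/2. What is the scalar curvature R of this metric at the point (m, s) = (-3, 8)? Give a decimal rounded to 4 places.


The metric has the form g = (A dm^2 + B ds^2)/s^2 with A = 1/2, B = 1/2.
Substitute u = sqrt(A/B)*m: g = B*(du^2 + ds^2)/s^2, i.e. B times the
Poincare upper half-plane metric, which has constant Gaussian curvature -1.
Scaling a 2D metric by a constant c divides the Gaussian curvature by c,
so K = -1/B = -1/(1/2) = -2.0000 everywhere (the point (m, s) = (-3, 8) is irrelevant:
the curvature is constant).
Scalar curvature in dimension 2: R = 2K = -2/(1/2) = -4.0000.

-4.0000


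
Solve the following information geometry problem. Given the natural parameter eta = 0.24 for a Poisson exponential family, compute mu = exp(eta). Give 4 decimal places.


Expectation parameter for Poisson exponential family:
mu = exp(eta).
eta = 0.24.
mu = exp(0.24) = 1.2712

1.2712


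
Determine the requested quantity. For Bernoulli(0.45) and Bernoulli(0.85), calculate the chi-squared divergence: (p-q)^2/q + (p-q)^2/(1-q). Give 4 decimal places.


Chi-squared divergence between Bernoulli distributions:
chi^2 = (p-q)^2/q + (p-q)^2/(1-q).
p = 0.45, q = 0.85, p-q = -0.4.
(p-q)^2 = 0.16.
term1 = 0.16/0.85 = 0.188235.
term2 = 0.16/0.15 = 1.066667.
chi^2 = 0.188235 + 1.066667 = 1.2549

1.2549


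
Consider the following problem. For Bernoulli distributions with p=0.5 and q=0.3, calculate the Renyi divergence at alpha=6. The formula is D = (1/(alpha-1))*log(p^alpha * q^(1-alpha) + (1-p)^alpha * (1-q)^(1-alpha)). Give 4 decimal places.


Renyi divergence of order alpha between Bernoulli distributions:
D = (1/(alpha-1))*log(p^alpha * q^(1-alpha) + (1-p)^alpha * (1-q)^(1-alpha)).
alpha = 6, p = 0.5, q = 0.3.
p^alpha * q^(1-alpha) = 0.5^6 * 0.3^-5 = 6.430041.
(1-p)^alpha * (1-q)^(1-alpha) = 0.5^6 * 0.7^-5 = 0.092967.
sum = 6.430041 + 0.092967 = 6.523008.
D = (1/5)*log(6.523008) = 0.3751

0.3751


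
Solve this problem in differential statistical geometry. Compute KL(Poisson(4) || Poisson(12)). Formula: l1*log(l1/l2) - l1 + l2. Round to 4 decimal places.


KL divergence for Poisson:
KL = l1*log(l1/l2) - l1 + l2.
l1 = 4, l2 = 12.
log(4/12) = -1.098612.
l1*log(l1/l2) = 4 * -1.098612 = -4.394449.
KL = -4.394449 - 4 + 12 = 3.6056

3.6056


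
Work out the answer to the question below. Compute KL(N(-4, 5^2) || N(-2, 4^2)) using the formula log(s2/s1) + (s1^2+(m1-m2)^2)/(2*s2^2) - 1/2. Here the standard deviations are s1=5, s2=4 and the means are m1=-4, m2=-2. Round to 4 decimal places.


KL divergence between normal distributions:
KL = log(s2/s1) + (s1^2 + (m1-m2)^2)/(2*s2^2) - 1/2.
log(4/5) = -0.223144.
(5^2 + (-4--2)^2)/(2*4^2) = (25 + 4)/32 = 0.90625.
KL = -0.223144 + 0.90625 - 0.5 = 0.1831

0.1831


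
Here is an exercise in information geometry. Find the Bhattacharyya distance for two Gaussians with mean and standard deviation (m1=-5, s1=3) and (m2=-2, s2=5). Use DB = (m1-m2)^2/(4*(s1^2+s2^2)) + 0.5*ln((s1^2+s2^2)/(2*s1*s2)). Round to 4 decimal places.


Bhattacharyya distance between two Gaussians:
DB = (m1-m2)^2/(4*(s1^2+s2^2)) + (1/2)*ln((s1^2+s2^2)/(2*s1*s2)).
(m1-m2)^2 = (-3)^2 = 9.
s1^2+s2^2 = 9 + 25 = 34.
term1 = 9/136 = 0.066176.
term2 = 0.5*ln(34/30.0) = 0.062582.
DB = 0.066176 + 0.062582 = 0.1288

0.1288


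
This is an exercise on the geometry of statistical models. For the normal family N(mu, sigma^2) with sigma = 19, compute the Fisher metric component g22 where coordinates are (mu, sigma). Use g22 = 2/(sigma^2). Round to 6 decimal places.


For the 2-parameter normal family, the Fisher metric has:
  g11 = 1/sigma^2, g22 = 2/sigma^2.
sigma = 19, sigma^2 = 361.
g22 = 0.005540

0.005540


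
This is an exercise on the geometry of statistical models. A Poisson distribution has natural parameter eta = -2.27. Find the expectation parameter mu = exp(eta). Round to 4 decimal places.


Expectation parameter for Poisson exponential family:
mu = exp(eta).
eta = -2.27.
mu = exp(-2.27) = 0.1033

0.1033


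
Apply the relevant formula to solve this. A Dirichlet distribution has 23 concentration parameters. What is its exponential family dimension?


Exponential family dimension calculation:
Dirichlet with 23 components has 23 natural parameters.

23


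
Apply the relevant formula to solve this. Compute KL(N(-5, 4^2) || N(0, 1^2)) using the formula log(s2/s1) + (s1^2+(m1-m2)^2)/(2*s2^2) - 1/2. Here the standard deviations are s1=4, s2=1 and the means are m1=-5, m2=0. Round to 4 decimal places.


KL divergence between normal distributions:
KL = log(s2/s1) + (s1^2 + (m1-m2)^2)/(2*s2^2) - 1/2.
log(1/4) = -1.386294.
(4^2 + (-5-0)^2)/(2*1^2) = (16 + 25)/2 = 20.5.
KL = -1.386294 + 20.5 - 0.5 = 18.6137

18.6137


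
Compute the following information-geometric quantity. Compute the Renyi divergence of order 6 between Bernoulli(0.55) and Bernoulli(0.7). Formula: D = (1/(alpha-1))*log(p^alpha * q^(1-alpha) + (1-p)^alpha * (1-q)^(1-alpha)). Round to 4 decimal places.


Renyi divergence of order alpha between Bernoulli distributions:
D = (1/(alpha-1))*log(p^alpha * q^(1-alpha) + (1-p)^alpha * (1-q)^(1-alpha)).
alpha = 6, p = 0.55, q = 0.7.
p^alpha * q^(1-alpha) = 0.55^6 * 0.7^-5 = 0.164697.
(1-p)^alpha * (1-q)^(1-alpha) = 0.45^6 * 0.3^-5 = 3.417187.
sum = 0.164697 + 3.417187 = 3.581885.
D = (1/5)*log(3.581885) = 0.2552

0.2552


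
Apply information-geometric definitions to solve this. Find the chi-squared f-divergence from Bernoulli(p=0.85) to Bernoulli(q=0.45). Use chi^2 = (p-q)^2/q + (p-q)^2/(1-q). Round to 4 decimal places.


Chi-squared divergence between Bernoulli distributions:
chi^2 = (p-q)^2/q + (p-q)^2/(1-q).
p = 0.85, q = 0.45, p-q = 0.4.
(p-q)^2 = 0.16.
term1 = 0.16/0.45 = 0.355556.
term2 = 0.16/0.55 = 0.290909.
chi^2 = 0.355556 + 0.290909 = 0.6465

0.6465


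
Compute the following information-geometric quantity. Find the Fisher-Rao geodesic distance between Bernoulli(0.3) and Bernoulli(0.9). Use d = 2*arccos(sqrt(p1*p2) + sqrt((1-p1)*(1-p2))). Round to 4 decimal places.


Geodesic distance on Bernoulli manifold:
d(p1,p2) = 2*arccos(sqrt(p1*p2) + sqrt((1-p1)*(1-p2))).
sqrt(p1*p2) = sqrt(0.3*0.9) = 0.519615.
sqrt((1-p1)*(1-p2)) = sqrt(0.7*0.1) = 0.264575.
arg = 0.519615 + 0.264575 = 0.78419.
d = 2*arccos(0.78419) = 1.3388

1.3388


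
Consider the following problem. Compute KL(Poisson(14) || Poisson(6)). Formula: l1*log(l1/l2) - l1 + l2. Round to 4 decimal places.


KL divergence for Poisson:
KL = l1*log(l1/l2) - l1 + l2.
l1 = 14, l2 = 6.
log(14/6) = 0.847298.
l1*log(l1/l2) = 14 * 0.847298 = 11.86217.
KL = 11.86217 - 14 + 6 = 3.8622

3.8622


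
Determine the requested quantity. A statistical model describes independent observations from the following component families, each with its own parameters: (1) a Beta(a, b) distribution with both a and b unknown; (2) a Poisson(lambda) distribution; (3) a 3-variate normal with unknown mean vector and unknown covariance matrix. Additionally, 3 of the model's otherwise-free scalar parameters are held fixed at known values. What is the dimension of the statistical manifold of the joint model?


The dimension of a statistical manifold equals the number of free
(independent) real parameters of the model. For a product of independent
blocks the parameter counts add.
- Beta (a, b): 2.
- Poisson (lambda): 1.
- 3-variate normal: 3 (mean) + 3*4/2 = 6 (symmetric covariance) = 9.
Total = 2 + 1 + 9 = 12.
3 parameter(s) fixed at known values: 12 - 3 = 9.
Dimension = 9

9


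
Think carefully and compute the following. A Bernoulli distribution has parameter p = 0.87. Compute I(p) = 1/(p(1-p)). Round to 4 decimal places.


For Bernoulli(p), Fisher information is I(p) = 1/(p*(1-p)).
p = 0.87, 1-p = 0.13.
p*(1-p) = 0.1131.
I(p) = 1/0.1131 = 8.8417

8.8417


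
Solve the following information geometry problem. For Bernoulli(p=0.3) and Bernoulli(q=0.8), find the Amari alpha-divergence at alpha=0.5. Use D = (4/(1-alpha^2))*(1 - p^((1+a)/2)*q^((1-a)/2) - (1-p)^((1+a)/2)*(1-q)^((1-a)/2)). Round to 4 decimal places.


Amari alpha-divergence:
D = (4/(1-alpha^2))*(1 - p^((1+a)/2)*q^((1-a)/2) - (1-p)^((1+a)/2)*(1-q)^((1-a)/2)).
alpha = 0.5, p = 0.3, q = 0.8.
e1 = (1+alpha)/2 = 0.75, e2 = (1-alpha)/2 = 0.25.
t1 = p^e1 * q^e2 = 0.3^0.75 * 0.8^0.25 = 0.383366.
t2 = (1-p)^e1 * (1-q)^e2 = 0.7^0.75 * 0.2^0.25 = 0.511777.
4/(1-alpha^2) = 5.333333.
D = 5.333333*(1 - 0.383366 - 0.511777) = 0.5592

0.5592


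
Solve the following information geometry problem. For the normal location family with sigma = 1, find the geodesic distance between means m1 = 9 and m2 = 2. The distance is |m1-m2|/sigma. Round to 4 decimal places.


On the fixed-variance normal subfamily, geodesic distance = |m1-m2|/sigma.
|9 - 2| = 7.
sigma = 1.
d = 7/1 = 7.0000

7.0000


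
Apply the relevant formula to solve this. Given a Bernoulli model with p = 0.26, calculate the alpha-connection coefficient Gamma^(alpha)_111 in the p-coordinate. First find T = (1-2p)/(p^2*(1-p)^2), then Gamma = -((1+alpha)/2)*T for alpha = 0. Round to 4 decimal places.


Skewness (Amari-Chentsov) tensor: T = (1-2p)/(p^2*(1-p)^2).
p = 0.26, 1-2p = 0.48, p^2 = 0.0676, (1-p)^2 = 0.5476.
T = 0.48/(0.0676 * 0.5476) = 12.966749.
In the p-coordinate, Gamma^(alpha) = Gamma^(0) - (alpha/2)*T with Gamma^(0) = (1/2)*g'(p) = -T/2,
so Gamma^(alpha) = -((1+alpha)/2)*T.
alpha = 0, -(1+alpha)/2 = -0.5.
Gamma = -0.5 * 12.966749 = -6.4834

-6.4834


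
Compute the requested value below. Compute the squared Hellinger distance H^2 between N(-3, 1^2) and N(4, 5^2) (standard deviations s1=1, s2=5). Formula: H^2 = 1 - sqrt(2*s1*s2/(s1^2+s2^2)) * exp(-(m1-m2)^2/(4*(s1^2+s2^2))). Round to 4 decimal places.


Squared Hellinger distance for Gaussians:
H^2 = 1 - sqrt(2*s1*s2/(s1^2+s2^2)) * exp(-(m1-m2)^2/(4*(s1^2+s2^2))).
s1^2 = 1, s2^2 = 25, s1^2+s2^2 = 26.
sqrt(2*1*5/(26)) = 0.620174.
(m1-m2)^2 = (-7)^2 = 49.
exp(-49/(4*26)) = exp(-0.471154) = 0.624282.
H^2 = 1 - 0.620174*0.624282 = 0.6128

0.6128


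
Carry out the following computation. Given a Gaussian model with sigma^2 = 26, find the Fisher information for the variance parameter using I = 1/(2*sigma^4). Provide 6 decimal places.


Fisher information for variance: I(sigma^2) = 1/(2*sigma^4).
sigma^2 = 26, so sigma^4 = 676.
I = 1/(2*676) = 1/1352 = 0.000740

0.000740


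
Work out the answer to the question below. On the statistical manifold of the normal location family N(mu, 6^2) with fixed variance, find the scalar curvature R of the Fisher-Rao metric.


This family has a single free parameter, so its statistical manifold
is 1-dimensional. The Riemann curvature tensor of any 1-dimensional
Riemannian manifold vanishes identically, so R = 0.

0


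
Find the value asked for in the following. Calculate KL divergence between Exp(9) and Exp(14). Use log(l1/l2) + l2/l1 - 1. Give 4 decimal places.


KL divergence for exponential family:
KL = log(l1/l2) + l2/l1 - 1.
log(9/14) = -0.441833.
14/9 = 1.555556.
KL = -0.441833 + 1.555556 - 1 = 0.1137

0.1137


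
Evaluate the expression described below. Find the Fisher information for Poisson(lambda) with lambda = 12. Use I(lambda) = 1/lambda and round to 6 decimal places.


Fisher information for Poisson: I(lambda) = 1/lambda.
lambda = 12.
I(lambda) = 1/12 = 0.083333

0.083333


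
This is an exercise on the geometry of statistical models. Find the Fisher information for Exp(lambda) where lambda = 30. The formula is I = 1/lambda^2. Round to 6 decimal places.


Fisher information for exponential: I(lambda) = 1/lambda^2.
lambda = 30, lambda^2 = 900.
I = 1/900 = 0.001111

0.001111


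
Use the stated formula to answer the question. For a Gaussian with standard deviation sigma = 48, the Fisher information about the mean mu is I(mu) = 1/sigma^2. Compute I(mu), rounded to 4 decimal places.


The Fisher information for the mean of a normal distribution is I(mu) = 1/sigma^2.
sigma = 48, so sigma^2 = 2304.
I(mu) = 1/2304 = 0.0004

0.0004


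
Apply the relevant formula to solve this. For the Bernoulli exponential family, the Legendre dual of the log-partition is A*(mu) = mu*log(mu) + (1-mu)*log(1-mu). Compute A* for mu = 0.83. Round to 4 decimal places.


Legendre transform for Bernoulli:
A*(mu) = mu*log(mu) + (1-mu)*log(1-mu).
mu = 0.83, 1-mu = 0.17.
mu*log(mu) = 0.83*log(0.83) = -0.154654.
(1-mu)*log(1-mu) = 0.17*log(0.17) = -0.301233.
A* = -0.154654 + -0.301233 = -0.4559

-0.4559


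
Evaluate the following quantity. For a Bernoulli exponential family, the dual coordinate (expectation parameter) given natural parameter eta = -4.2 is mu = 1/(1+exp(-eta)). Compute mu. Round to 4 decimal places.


Dual coordinate (expectation parameter) for Bernoulli:
mu = 1/(1+exp(-eta)).
eta = -4.2.
exp(-eta) = exp(4.2) = 66.686331.
mu = 1/(1+66.686331) = 0.0148

0.0148


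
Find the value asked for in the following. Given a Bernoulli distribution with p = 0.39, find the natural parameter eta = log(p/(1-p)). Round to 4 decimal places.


Natural parameter for Bernoulli: eta = log(p/(1-p)).
p = 0.39, 1-p = 0.61.
p/(1-p) = 0.639344.
eta = log(0.639344) = -0.4473

-0.4473


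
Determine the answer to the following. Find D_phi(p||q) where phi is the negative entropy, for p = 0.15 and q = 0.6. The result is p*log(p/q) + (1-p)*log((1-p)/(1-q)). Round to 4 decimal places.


Bregman divergence with negative entropy generator:
D = p*log(p/q) + (1-p)*log((1-p)/(1-q)).
p = 0.15, q = 0.6.
p*log(p/q) = 0.15*log(0.15/0.6) = -0.207944.
(1-p)*log((1-p)/(1-q)) = 0.85*log(0.85/0.4) = 0.640706.
D = -0.207944 + 0.640706 = 0.4328

0.4328


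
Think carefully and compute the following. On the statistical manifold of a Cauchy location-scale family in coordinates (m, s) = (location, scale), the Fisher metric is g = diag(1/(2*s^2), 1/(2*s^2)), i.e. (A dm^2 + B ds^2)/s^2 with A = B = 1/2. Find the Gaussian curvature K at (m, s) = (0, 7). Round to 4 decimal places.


The metric has the form g = (A dm^2 + B ds^2)/s^2 with A = 1/2, B = 1/2.
Substitute u = sqrt(A/B)*m: g = B*(du^2 + ds^2)/s^2, i.e. B times the
Poincare upper half-plane metric, which has constant Gaussian curvature -1.
Scaling a 2D metric by a constant c divides the Gaussian curvature by c,
so K = -1/B = -1/(1/2) = -2.0000 everywhere (the point (m, s) = (0, 7) is irrelevant:
the curvature is constant).
The requested Gaussian curvature is K = -2.0000.

-2.0000


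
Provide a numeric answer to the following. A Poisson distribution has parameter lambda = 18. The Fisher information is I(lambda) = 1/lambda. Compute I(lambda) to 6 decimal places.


Fisher information for Poisson: I(lambda) = 1/lambda.
lambda = 18.
I(lambda) = 1/18 = 0.055556

0.055556


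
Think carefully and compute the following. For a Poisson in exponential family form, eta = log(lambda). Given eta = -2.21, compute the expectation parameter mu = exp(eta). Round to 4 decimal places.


Expectation parameter for Poisson exponential family:
mu = exp(eta).
eta = -2.21.
mu = exp(-2.21) = 0.1097

0.1097


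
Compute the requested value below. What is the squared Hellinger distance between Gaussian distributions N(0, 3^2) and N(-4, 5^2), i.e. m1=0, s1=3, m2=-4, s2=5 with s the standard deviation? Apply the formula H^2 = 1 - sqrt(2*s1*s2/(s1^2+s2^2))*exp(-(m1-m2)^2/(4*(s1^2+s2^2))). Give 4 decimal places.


Squared Hellinger distance for Gaussians:
H^2 = 1 - sqrt(2*s1*s2/(s1^2+s2^2)) * exp(-(m1-m2)^2/(4*(s1^2+s2^2))).
s1^2 = 9, s2^2 = 25, s1^2+s2^2 = 34.
sqrt(2*3*5/(34)) = 0.939336.
(m1-m2)^2 = (4)^2 = 16.
exp(-16/(4*34)) = exp(-0.117647) = 0.88901.
H^2 = 1 - 0.939336*0.88901 = 0.1649

0.1649


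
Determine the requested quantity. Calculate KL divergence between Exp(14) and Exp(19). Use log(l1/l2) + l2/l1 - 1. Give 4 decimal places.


KL divergence for exponential family:
KL = log(l1/l2) + l2/l1 - 1.
log(14/19) = -0.305382.
19/14 = 1.357143.
KL = -0.305382 + 1.357143 - 1 = 0.0518

0.0518


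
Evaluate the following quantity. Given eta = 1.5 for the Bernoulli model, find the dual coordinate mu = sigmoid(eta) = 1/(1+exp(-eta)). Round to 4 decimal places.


Dual coordinate (expectation parameter) for Bernoulli:
mu = 1/(1+exp(-eta)).
eta = 1.5.
exp(-eta) = exp(-1.5) = 0.22313.
mu = 1/(1+0.22313) = 0.8176

0.8176


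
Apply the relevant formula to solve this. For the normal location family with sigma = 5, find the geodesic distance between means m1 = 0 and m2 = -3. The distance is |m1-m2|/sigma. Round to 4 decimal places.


On the fixed-variance normal subfamily, geodesic distance = |m1-m2|/sigma.
|0 - -3| = 3.
sigma = 5.
d = 3/5 = 0.6000

0.6000


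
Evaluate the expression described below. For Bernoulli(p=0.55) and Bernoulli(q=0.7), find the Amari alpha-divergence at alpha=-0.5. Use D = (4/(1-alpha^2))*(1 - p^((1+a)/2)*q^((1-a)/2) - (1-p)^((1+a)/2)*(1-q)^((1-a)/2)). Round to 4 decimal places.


Amari alpha-divergence:
D = (4/(1-alpha^2))*(1 - p^((1+a)/2)*q^((1-a)/2) - (1-p)^((1+a)/2)*(1-q)^((1-a)/2)).
alpha = -0.5, p = 0.55, q = 0.7.
e1 = (1+alpha)/2 = 0.25, e2 = (1-alpha)/2 = 0.75.
t1 = p^e1 * q^e2 = 0.55^0.25 * 0.7^0.75 = 0.659044.
t2 = (1-p)^e1 * (1-q)^e2 = 0.45^0.25 * 0.3^0.75 = 0.332005.
4/(1-alpha^2) = 5.333333.
D = 5.333333*(1 - 0.659044 - 0.332005) = 0.0477

0.0477
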